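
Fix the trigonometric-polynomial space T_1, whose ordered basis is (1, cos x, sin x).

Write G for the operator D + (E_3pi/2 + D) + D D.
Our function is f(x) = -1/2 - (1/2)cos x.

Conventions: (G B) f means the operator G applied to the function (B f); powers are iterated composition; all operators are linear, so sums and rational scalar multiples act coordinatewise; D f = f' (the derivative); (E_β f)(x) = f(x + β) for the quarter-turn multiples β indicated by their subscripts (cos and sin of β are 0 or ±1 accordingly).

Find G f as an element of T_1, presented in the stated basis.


D f = (1/2)sin x
E_3pi/2 f = -1/2 - (1/2)sin x
D f = (1/2)sin x
(E_3pi/2 + D) f = -1/2
D f = (1/2)sin x
D D f = (1/2)cos x
(D + (E_3pi/2 + D) + D D) f = -1/2 + (1/2)cos x + (1/2)sin x

the image equals g(x) = -1/2 + (1/2)cos x + (1/2)sin x


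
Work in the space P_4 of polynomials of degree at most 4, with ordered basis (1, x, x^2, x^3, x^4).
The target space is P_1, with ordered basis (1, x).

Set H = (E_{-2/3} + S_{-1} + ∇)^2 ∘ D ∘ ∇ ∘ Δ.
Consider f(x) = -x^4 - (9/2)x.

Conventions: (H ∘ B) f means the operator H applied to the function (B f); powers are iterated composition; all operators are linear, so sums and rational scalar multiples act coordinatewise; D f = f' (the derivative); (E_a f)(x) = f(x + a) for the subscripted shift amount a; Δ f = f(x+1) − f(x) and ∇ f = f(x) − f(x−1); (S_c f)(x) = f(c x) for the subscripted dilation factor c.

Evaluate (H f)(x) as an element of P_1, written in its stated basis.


Δ f = -4x^3 - 6x^2 - 4x - 11/2
∇ Δ f = -12x^2 - 2
D ∇ Δ f = -24x
E_{-2/3} (D ∘ ∇ ∘ Δ) f = -24x + 16
S_{-1} (D ∘ ∇ ∘ Δ) f = 24x
∇ (D ∘ ∇ ∘ Δ) f = -24
(E_{-2/3} + S_{-1} + ∇) (D ∘ ∇ ∘ Δ) f = -8
E_{-2/3} (E_{-2/3} + S_{-1} + ∇) (D ∘ ∇ ∘ Δ) f = -8
S_{-1} (E_{-2/3} + S_{-1} + ∇) (D ∘ ∇ ∘ Δ) f = -8
∇ (E_{-2/3} + S_{-1} + ∇) (D ∘ ∇ ∘ Δ) f = 0
(E_{-2/3} + S_{-1} + ∇) (E_{-2/3} + S_{-1} + ∇) (D ∘ ∇ ∘ Δ) f = -16

g(x) = -16


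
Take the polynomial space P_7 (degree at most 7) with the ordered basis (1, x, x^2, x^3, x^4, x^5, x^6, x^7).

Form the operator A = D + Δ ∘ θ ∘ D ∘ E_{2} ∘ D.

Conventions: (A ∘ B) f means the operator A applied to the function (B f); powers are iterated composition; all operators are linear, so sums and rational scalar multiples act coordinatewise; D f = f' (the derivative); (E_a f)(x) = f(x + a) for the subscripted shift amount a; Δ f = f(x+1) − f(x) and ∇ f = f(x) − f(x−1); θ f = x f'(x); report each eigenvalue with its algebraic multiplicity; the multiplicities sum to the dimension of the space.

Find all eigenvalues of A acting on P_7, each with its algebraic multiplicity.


image of 1: 0
image of x: 1
image of x^2: 2x
image of x^3: 3x^2 + 6
image of x^4: 4x^3 + 48x + 72
image of x^5: 5x^4 + 180x^2 + 660x + 540
image of x^6: 6x^5 + 480x^3 + 2880x^2 + 5520x + 3240
image of x^7: 7x^6 + 1050x^4 + 8820x^3 + 27300x^2 + 36330x + 17010
the matrix is upper triangular; its diagonal is (0, 0, 0, 0, 0, 0, 0, 0)
for a triangular matrix the eigenvalues are the diagonal entries, with algebraic multiplicity their repetition count

λ = 0 (multiplicity 8)


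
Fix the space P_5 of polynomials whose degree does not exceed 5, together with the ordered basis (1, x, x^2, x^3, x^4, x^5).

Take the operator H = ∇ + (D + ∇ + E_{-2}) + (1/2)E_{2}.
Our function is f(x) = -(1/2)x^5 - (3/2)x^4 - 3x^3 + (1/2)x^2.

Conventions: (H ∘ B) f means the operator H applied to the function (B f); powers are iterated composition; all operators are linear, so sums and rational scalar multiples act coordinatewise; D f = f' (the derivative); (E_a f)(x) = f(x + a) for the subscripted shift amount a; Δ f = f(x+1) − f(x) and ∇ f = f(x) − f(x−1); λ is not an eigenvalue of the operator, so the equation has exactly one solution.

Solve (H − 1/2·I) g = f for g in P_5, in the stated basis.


write g with unknown coordinates in the stated basis and equate coefficients in (H − 1/2·I) g = f
solving from the highest basis element down gives g = -(1/2)x^5 + (7/2)x^4 - 11x^3 - (55/2)x^2 + 325x - 646
check: H g = -(3/4)x^5 + (1/4)x^4 - (17/2)x^3 - (53/4)x^2 + (325/2)x - 323
so H g − 1/2·g = -(1/2)x^5 - (3/2)x^4 - 3x^3 + (1/2)x^2 = f ✓

the image equals g(x) = -(1/2)x^5 + (7/2)x^4 - 11x^3 - (55/2)x^2 + 325x - 646


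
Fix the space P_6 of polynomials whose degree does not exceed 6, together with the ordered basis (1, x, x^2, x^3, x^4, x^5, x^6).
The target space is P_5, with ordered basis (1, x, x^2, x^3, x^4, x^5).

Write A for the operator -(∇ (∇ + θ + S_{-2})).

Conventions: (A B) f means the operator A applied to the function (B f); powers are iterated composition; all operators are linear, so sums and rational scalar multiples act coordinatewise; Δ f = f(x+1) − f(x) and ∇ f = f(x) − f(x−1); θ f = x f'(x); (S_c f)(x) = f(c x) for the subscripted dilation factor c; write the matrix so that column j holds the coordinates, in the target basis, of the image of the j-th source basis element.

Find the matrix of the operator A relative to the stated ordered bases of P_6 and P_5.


the matrix is [[0, 1, 4, 11, 6, 57, 8]; [0, 0, -12, -21, -56, -205, -240]; [0, 0, 0, 15, 108, 330, 840]; [0, 0, 0, 0, -80, -290, -1280]; [0, 0, 0, 0, 0, 135, 1020]; [0, 0, 0, 0, 0, 0, -420]] (rows listed top to bottom)

image of 1: 0
image of x: 1
image of x^2: -12x + 4
image of x^3: 15x^2 - 21x + 11
image of x^4: -80x^3 + 108x^2 - 56x + 6
image of x^5: 135x^4 - 290x^3 + 330x^2 - 205x + 57
image of x^6: -420x^5 + 1020x^4 - 1280x^3 + 840x^2 - 240x + 8
each image's coordinates form column j of the matrix


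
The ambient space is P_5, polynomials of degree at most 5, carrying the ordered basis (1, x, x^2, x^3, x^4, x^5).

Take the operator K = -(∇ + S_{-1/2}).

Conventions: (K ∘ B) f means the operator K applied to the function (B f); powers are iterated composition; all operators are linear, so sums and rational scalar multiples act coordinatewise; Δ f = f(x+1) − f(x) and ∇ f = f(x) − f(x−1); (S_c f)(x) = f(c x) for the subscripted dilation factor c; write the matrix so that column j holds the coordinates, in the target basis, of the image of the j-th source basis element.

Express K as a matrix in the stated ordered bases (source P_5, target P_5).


the matrix is [[-1, -1, 1, -1, 1, -1]; [0, 1/2, -2, 3, -4, 5]; [0, 0, -1/4, -3, 6, -10]; [0, 0, 0, 1/8, -4, 10]; [0, 0, 0, 0, -1/16, -5]; [0, 0, 0, 0, 0, 1/32]] (rows listed top to bottom)

image of 1: -1
image of x: (1/2)x - 1
image of x^2: -(1/4)x^2 - 2x + 1
image of x^3: (1/8)x^3 - 3x^2 + 3x - 1
image of x^4: -(1/16)x^4 - 4x^3 + 6x^2 - 4x + 1
image of x^5: (1/32)x^5 - 5x^4 + 10x^3 - 10x^2 + 5x - 1
each image's coordinates form column j of the matrix


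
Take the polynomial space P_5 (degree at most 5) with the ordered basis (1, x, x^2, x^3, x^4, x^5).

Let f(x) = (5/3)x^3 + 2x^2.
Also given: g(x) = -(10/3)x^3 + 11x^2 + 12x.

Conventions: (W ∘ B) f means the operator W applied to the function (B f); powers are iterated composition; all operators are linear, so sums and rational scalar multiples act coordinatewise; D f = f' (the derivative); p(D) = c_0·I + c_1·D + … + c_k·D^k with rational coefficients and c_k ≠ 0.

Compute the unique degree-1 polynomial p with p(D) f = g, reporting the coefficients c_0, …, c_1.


c_0 = -2, c_1 = 3

D^0 f = (5/3)x^3 + 2x^2
D^1 f = 5x^2 + 4x
matching coefficients of g against c_0 f + c_1 Df + … from the top degree down determines the c_i
solution: c_0 = -2, c_1 = 3


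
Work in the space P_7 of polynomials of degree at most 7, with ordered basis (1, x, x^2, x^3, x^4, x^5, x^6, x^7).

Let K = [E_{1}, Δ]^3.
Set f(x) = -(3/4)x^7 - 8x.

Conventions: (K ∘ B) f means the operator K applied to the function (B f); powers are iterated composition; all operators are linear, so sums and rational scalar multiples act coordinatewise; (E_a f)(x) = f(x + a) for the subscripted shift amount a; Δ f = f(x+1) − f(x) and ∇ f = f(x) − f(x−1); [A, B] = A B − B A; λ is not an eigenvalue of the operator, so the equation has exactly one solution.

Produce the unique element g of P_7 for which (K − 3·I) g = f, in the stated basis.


g(x) = (1/4)x^7 + (8/3)x

write g with unknown coordinates in the stated basis and equate coefficients in (K − 3·I) g = f
solving from the highest basis element down gives g = (1/4)x^7 + (8/3)x
check: K g = 0
so K g − 3·g = -(3/4)x^7 - 8x = f ✓


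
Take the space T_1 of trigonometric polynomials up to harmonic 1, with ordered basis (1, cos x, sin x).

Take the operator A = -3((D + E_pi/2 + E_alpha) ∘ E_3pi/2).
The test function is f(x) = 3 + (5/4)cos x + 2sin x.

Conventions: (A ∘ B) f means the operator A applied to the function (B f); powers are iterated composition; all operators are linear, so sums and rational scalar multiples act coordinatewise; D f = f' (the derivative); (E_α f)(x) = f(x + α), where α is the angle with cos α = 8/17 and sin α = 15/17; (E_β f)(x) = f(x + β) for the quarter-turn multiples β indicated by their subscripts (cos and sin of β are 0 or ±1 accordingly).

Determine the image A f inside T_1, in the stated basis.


the result is g(x) = -18 - (543/68)cos x - (324/17)sin x

E_3pi/2 f = 3 - 2cos x + (5/4)sin x
D E_3pi/2 f = (5/4)cos x + 2sin x
E_pi/2 E_3pi/2 f = 3 + (5/4)cos x + 2sin x
E_alpha E_3pi/2 f = 3 + (11/68)cos x + (40/17)sin x
(D + E_pi/2 + E_alpha) E_3pi/2 f = 6 + (181/68)cos x + (108/17)sin x
(-3((D + E_pi/2 + E_alpha) ∘ E_3pi/2)) f = -18 - (543/68)cos x - (324/17)sin x


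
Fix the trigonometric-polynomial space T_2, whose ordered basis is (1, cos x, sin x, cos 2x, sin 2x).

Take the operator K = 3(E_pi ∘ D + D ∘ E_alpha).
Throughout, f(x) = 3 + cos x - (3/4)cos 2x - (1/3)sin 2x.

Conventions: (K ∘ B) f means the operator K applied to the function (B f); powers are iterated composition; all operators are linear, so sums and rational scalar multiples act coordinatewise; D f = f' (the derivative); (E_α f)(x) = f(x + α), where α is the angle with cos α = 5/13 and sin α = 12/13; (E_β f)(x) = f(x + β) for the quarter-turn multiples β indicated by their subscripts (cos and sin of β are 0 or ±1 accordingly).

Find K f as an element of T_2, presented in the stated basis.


D f = -sin x - (2/3)cos 2x + (3/2)sin 2x
E_pi D f = sin x - (2/3)cos 2x + (3/2)sin 2x
E_alpha f = 3 + (5/13)cos x - (12/13)sin x + (197/676)cos 2x + (389/507)sin 2x
D E_alpha f = -(12/13)cos x - (5/13)sin x + (778/507)cos 2x - (197/338)sin 2x
(E_pi ∘ D + D ∘ E_alpha) f = -(12/13)cos x + (8/13)sin x + (440/507)cos 2x + (155/169)sin 2x
(3(E_pi ∘ D + D ∘ E_alpha)) f = -(36/13)cos x + (24/13)sin x + (440/169)cos 2x + (465/169)sin 2x

the result is g(x) = -(36/13)cos x + (24/13)sin x + (440/169)cos 2x + (465/169)sin 2x


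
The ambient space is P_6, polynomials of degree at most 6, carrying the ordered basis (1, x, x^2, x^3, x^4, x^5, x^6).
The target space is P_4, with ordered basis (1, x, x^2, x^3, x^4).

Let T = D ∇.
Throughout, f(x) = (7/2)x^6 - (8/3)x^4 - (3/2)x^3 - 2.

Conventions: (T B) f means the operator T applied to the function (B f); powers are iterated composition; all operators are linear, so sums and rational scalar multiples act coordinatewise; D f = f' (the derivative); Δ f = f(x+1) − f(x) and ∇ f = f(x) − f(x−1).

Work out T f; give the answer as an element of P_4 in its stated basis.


the image equals g(x) = 105x^4 - 210x^3 + 178x^2 - 82x + 89/6

∇ f = 21x^5 - (105/2)x^4 + (178/3)x^3 - 41x^2 + (89/6)x - 7/3
D ∇ f = 105x^4 - 210x^3 + 178x^2 - 82x + 89/6


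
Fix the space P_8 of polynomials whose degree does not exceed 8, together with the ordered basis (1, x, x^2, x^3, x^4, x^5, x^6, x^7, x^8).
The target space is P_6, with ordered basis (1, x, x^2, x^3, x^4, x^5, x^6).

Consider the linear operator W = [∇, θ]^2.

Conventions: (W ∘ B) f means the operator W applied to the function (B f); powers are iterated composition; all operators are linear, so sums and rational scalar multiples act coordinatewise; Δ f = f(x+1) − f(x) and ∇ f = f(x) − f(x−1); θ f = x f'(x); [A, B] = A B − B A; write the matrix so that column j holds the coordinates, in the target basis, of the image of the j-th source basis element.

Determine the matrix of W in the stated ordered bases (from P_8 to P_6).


the matrix is [[0, 0, 2, -12, 48, -160, 480, -1344, 3584]; [0, 0, 0, 6, -48, 240, -960, 3360, -10752]; [0, 0, 0, 0, 12, -120, 720, -3360, 13440]; [0, 0, 0, 0, 0, 20, -240, 1680, -8960]; [0, 0, 0, 0, 0, 0, 30, -420, 3360]; [0, 0, 0, 0, 0, 0, 0, 42, -672]; [0, 0, 0, 0, 0, 0, 0, 0, 56]] (rows listed top to bottom)

image of 1: 0
image of x: 0
image of x^2: 2
image of x^3: 6x - 12
image of x^4: 12x^2 - 48x + 48
image of x^5: 20x^3 - 120x^2 + 240x - 160
image of x^6: 30x^4 - 240x^3 + 720x^2 - 960x + 480
image of x^7: 42x^5 - 420x^4 + 1680x^3 - 3360x^2 + 3360x - 1344
image of x^8: 56x^6 - 672x^5 + 3360x^4 - 8960x^3 + 13440x^2 - 10752x + 3584
each image's coordinates form column j of the matrix


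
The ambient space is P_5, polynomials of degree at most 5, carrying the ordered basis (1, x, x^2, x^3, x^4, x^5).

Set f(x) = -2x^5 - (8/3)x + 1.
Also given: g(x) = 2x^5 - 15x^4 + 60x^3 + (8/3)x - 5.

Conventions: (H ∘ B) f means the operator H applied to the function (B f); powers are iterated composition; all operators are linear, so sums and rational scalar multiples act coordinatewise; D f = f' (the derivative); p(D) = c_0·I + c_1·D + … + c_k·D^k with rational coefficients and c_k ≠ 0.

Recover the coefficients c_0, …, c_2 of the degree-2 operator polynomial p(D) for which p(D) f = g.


p(D) = -I + (3/2)·D − (3/2)·D^2, i.e. c_0 = -1, c_1 = 3/2, c_2 = -3/2

D^0 f = -2x^5 - (8/3)x + 1
D^1 f = -10x^4 - 8/3
D^2 f = -40x^3
matching coefficients of g against c_0 f + c_1 Df + … from the top degree down determines the c_i
solution: c_0 = -1, c_1 = 3/2, c_2 = -3/2


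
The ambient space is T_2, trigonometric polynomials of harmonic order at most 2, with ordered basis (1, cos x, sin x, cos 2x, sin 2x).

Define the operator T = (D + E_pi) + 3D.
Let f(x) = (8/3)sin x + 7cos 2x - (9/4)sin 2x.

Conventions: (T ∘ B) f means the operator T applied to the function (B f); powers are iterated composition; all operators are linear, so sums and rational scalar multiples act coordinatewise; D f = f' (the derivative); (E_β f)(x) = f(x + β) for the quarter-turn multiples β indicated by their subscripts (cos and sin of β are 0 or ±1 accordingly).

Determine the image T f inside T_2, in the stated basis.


the image equals g(x) = (32/3)cos x - (8/3)sin x - 11cos 2x - (233/4)sin 2x

D f = (8/3)cos x - (9/2)cos 2x - 14sin 2x
E_pi f = -(8/3)sin x + 7cos 2x - (9/4)sin 2x
(D + E_pi) f = (8/3)cos x - (8/3)sin x + (5/2)cos 2x - (65/4)sin 2x
D f = (8/3)cos x - (9/2)cos 2x - 14sin 2x
(3D) f = 8cos x - (27/2)cos 2x - 42sin 2x
((D + E_pi) + 3D) f = (32/3)cos x - (8/3)sin x - 11cos 2x - (233/4)sin 2x


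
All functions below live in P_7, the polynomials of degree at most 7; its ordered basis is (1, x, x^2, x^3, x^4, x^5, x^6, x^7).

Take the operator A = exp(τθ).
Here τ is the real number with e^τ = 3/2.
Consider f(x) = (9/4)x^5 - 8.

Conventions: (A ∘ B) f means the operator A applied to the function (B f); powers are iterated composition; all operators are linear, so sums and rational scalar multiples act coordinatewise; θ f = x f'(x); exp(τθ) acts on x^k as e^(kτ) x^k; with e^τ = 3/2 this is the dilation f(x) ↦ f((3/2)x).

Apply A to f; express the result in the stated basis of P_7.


exp(τθ) x^k = e^(kτ) x^k; with e^τ = 3/2 this sends x^k to (3/2)^k x^k
x^5 ↦ 243/32 x^5
applying this coordinatewise to f: exp(τθ) f = (2187/128)x^5 - 8

the result is g(x) = (2187/128)x^5 - 8


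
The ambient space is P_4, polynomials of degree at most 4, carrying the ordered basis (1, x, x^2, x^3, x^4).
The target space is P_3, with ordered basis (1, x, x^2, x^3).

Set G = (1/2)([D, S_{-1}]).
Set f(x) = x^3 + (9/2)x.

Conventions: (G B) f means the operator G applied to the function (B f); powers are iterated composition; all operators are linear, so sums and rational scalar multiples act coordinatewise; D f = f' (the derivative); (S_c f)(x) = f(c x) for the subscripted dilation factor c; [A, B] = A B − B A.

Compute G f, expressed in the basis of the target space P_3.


S_{-1} f = -x^3 - (9/2)x
D S_{-1} f = -3x^2 - 9/2
D f = 3x^2 + 9/2
S_{-1} D f = 3x^2 + 9/2
[D, S_{-1}] f = -6x^2 - 9
((1/2)([D, S_{-1}])) f = -3x^2 - 9/2

the image equals g(x) = -3x^2 - 9/2


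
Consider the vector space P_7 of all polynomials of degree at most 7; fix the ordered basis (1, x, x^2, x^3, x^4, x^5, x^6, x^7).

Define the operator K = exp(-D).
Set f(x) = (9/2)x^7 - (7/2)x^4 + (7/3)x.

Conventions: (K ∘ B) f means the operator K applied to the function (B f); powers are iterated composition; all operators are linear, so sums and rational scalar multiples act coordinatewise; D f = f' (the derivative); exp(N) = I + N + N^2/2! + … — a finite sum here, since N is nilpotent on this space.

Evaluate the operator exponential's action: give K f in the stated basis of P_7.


g(x) = (9/2)x^7 - (63/2)x^6 + (189/2)x^5 - 161x^4 + (343/2)x^3 - (231/2)x^2 + (287/6)x - 31/3

order-1 term: -(63/2)x^6 + 14x^3 - 7/3
order-2 term: (189/2)x^5 - 21x^2
order-3 term: -(315/2)x^4 + 14x
order-4 term: (315/2)x^3 - 7/2
order-5 term: -(189/2)x^2
order-6 term: (63/2)x
order-7 term: -9/2
the series for exp(-D) f terminates at order 7
exp(-D) f = (9/2)x^7 - (63/2)x^6 + (189/2)x^5 - 161x^4 + (343/2)x^3 - (231/2)x^2 + (287/6)x - 31/3


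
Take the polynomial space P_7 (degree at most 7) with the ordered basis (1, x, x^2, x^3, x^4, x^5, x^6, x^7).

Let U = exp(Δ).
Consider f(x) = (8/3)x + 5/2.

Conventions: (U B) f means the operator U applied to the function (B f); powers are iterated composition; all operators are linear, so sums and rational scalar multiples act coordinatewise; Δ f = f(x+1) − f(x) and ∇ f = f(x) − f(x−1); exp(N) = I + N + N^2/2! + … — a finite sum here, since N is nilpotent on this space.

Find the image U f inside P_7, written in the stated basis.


g(x) = (8/3)x + 31/6

order-1 term: 8/3
the series for exp(Δ) f terminates at order 1
exp(Δ) f = (8/3)x + 31/6


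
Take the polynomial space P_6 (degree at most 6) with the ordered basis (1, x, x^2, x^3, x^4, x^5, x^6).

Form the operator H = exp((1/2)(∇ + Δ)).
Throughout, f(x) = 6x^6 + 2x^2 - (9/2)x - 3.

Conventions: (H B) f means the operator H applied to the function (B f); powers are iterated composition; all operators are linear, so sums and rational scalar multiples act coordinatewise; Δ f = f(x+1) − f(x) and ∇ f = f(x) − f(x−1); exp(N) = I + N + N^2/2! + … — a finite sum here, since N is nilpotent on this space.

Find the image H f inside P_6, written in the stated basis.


the image equals g(x) = 6x^6 + 36x^5 + 90x^4 + 240x^3 + 452x^2 + (863/2)x + 433/2

order-1 term: 36x^5 + 120x^3 + 40x - 9/2
order-2 term: 90x^4 + 360x^2 + 98
order-3 term: 120x^3 + 360x
order-4 term: 90x^2 + 120
order-5 term: 36x
order-6 term: 6
the series for exp((1/2)(∇ + Δ)) f terminates at order 6
exp((1/2)(∇ + Δ)) f = 6x^6 + 36x^5 + 90x^4 + 240x^3 + 452x^2 + (863/2)x + 433/2


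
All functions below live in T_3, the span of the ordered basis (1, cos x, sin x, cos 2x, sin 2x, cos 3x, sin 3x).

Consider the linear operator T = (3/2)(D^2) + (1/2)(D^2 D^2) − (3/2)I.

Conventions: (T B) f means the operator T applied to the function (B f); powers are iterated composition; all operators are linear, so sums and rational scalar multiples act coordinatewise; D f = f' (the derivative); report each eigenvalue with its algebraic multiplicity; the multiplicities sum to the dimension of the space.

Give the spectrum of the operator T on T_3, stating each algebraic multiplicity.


λ = -5/2 (multiplicity 2), λ = -3/2 (multiplicity 1), λ = 1/2 (multiplicity 2), λ = 51/2 (multiplicity 2)

image of 1: -3/2
image of cos x: -(5/2)cos x
image of sin x: -(5/2)sin x
image of cos 2x: (1/2)cos 2x
image of sin 2x: (1/2)sin 2x
image of cos 3x: (51/2)cos 3x
image of sin 3x: (51/2)sin 3x
the matrix is diagonal; its diagonal is (-3/2, -5/2, -5/2, 1/2, 1/2, 51/2, 51/2)
for a triangular matrix the eigenvalues are the diagonal entries, with algebraic multiplicity their repetition count


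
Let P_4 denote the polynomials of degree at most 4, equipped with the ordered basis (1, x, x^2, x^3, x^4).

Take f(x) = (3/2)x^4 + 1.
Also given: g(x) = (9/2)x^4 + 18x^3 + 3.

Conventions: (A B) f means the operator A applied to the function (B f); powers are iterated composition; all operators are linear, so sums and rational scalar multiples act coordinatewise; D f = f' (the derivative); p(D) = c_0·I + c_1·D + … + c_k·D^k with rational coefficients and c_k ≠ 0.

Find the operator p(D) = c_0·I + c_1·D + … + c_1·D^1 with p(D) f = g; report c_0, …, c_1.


D^0 f = (3/2)x^4 + 1
D^1 f = 6x^3
matching coefficients of g against c_0 f + c_1 Df + … from the top degree down determines the c_i
solution: c_0 = 3, c_1 = 3

p(D) = 3·I + 3·D, i.e. c_0 = 3, c_1 = 3


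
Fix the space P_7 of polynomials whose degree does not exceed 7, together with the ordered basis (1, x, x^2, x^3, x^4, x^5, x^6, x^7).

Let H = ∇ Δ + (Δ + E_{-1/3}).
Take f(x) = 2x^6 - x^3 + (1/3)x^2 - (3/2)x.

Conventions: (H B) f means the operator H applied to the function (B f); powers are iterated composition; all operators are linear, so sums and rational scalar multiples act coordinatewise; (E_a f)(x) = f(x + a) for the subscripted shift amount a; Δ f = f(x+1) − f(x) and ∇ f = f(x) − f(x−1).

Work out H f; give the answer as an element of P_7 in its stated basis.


g(x) = 2x^6 + 8x^5 + (280/3)x^4 + (1013/27)x^3 + (2395/27)x^2 + (253/162)x + 3701/729

Δ f = 12x^5 + 30x^4 + 40x^3 + 27x^2 + (29/3)x - 1/6
∇ Δ f = 60x^4 + 60x^2 - 6x + 14/3
Δ f = 12x^5 + 30x^4 + 40x^3 + 27x^2 + (29/3)x - 1/6
E_{-1/3} f = 2x^6 - 4x^5 + (10/3)x^4 - (67/27)x^3 + (46/27)x^2 - (341/162)x + 841/1458
(Δ + E_{-1/3}) f = 2x^6 + 8x^5 + (100/3)x^4 + (1013/27)x^3 + (775/27)x^2 + (1225/162)x + 299/729
(∇ Δ + (Δ + E_{-1/3})) f = 2x^6 + 8x^5 + (280/3)x^4 + (1013/27)x^3 + (2395/27)x^2 + (253/162)x + 3701/729


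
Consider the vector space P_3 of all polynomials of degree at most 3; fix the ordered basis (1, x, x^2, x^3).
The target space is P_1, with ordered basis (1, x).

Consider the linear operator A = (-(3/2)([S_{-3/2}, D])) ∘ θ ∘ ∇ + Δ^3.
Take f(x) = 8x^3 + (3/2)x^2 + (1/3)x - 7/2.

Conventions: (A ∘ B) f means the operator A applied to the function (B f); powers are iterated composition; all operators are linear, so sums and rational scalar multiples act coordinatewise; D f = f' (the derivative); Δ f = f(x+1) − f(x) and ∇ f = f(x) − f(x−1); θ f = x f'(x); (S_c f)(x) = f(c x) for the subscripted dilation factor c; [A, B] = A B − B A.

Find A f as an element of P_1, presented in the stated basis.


g(x) = 540x + 507/4

∇ f = 24x^2 - 21x + 41/6
θ ∇ f = 48x^2 - 21x
D θ ∇ f = 96x - 21
S_{-3/2} D θ ∇ f = -144x - 21
S_{-3/2} θ ∇ f = 108x^2 + (63/2)x
D S_{-3/2} θ ∇ f = 216x + 63/2
[S_{-3/2}, D] θ ∇ f = -360x - 105/2
(-(3/2)([S_{-3/2}, D])) θ ∇ f = 540x + 315/4
Δ f = 24x^2 + 27x + 59/6
Δ Δ f = 48x + 51
Δ Δ Δ f = 48
((-(3/2)([S_{-3/2}, D])) ∘ θ ∘ ∇ + Δ^3) f = 540x + 507/4


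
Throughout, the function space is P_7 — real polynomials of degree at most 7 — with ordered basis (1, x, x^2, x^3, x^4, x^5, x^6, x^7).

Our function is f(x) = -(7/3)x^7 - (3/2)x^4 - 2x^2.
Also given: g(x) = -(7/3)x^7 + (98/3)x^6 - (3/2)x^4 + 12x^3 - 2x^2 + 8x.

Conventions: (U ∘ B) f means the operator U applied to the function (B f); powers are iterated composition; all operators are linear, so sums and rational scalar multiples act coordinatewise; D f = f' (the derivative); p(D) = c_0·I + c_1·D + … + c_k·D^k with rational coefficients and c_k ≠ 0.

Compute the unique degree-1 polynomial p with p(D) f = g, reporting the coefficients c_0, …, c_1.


c_0 = 1, c_1 = -2

D^0 f = -(7/3)x^7 - (3/2)x^4 - 2x^2
D^1 f = -(49/3)x^6 - 6x^3 - 4x
matching coefficients of g against c_0 f + c_1 Df + … from the top degree down determines the c_i
solution: c_0 = 1, c_1 = -2


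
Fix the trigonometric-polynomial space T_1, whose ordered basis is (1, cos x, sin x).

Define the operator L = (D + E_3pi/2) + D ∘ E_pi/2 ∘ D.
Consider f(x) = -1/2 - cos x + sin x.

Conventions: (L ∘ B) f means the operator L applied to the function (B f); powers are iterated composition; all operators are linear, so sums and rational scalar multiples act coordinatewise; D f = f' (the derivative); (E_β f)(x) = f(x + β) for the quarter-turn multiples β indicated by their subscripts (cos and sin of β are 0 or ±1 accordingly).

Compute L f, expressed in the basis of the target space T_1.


g(x) = -1/2 - cos x - sin x

D f = cos x + sin x
E_3pi/2 f = -1/2 - cos x - sin x
(D + E_3pi/2) f = -1/2
D f = cos x + sin x
E_pi/2 D f = cos x - sin x
D E_pi/2 D f = -cos x - sin x
((D + E_3pi/2) + D ∘ E_pi/2 ∘ D) f = -1/2 - cos x - sin x


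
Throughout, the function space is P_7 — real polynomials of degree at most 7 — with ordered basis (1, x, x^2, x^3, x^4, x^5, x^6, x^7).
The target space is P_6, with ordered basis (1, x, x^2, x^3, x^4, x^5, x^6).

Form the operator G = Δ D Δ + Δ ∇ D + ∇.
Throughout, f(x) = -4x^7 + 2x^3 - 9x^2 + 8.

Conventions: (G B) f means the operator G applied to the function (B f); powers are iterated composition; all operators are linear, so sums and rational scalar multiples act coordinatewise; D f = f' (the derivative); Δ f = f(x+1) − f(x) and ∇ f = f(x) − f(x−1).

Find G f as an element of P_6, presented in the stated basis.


the result is g(x) = -28x^6 + 84x^5 - 1820x^4 - 3220x^3 - 6798x^2 - 5036x - 1761

Δ f = -28x^6 - 84x^5 - 140x^4 - 140x^3 - 78x^2 - 40x - 11
D Δ f = -168x^5 - 420x^4 - 560x^3 - 420x^2 - 156x - 40
Δ D Δ f = -840x^4 - 3360x^3 - 5880x^2 - 5040x - 1724
D f = -28x^6 + 6x^2 - 18x
∇ D f = -168x^5 + 420x^4 - 560x^3 + 420x^2 - 156x + 4
Δ ∇ D f = -840x^4 - 840x^2 - 44
∇ f = -28x^6 + 84x^5 - 140x^4 + 140x^3 - 78x^2 + 4x + 7
(Δ D Δ + Δ ∇ D + ∇) f = -28x^6 + 84x^5 - 1820x^4 - 3220x^3 - 6798x^2 - 5036x - 1761


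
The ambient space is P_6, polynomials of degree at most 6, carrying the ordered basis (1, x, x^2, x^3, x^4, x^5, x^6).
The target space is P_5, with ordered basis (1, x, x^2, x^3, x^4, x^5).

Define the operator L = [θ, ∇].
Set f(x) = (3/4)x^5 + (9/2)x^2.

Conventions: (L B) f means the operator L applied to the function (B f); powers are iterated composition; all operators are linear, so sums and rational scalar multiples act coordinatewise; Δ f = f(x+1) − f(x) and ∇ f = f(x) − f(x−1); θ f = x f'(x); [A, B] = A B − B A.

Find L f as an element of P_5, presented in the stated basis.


the result is g(x) = -(15/4)x^4 + 15x^3 - (45/2)x^2 + 6x + 21/4

∇ f = (15/4)x^4 - (15/2)x^3 + (15/2)x^2 + (21/4)x - 15/4
θ ∇ f = 15x^4 - (45/2)x^3 + 15x^2 + (21/4)x
θ f = (15/4)x^5 + 9x^2
∇ θ f = (75/4)x^4 - (75/2)x^3 + (75/2)x^2 - (3/4)x - 21/4
[θ, ∇] f = -(15/4)x^4 + 15x^3 - (45/2)x^2 + 6x + 21/4


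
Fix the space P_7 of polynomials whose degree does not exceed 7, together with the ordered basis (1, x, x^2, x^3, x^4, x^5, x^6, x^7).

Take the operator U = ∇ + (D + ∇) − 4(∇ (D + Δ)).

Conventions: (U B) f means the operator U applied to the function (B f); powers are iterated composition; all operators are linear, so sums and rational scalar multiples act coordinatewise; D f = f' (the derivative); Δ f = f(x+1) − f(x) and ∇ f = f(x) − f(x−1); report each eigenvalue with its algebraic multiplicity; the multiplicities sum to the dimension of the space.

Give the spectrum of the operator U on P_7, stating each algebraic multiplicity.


image of 1: 0
image of x: 3
image of x^2: 6x - 18
image of x^3: 9x^2 - 54x + 14
image of x^4: 12x^3 - 108x^2 + 56x - 26
image of x^5: 15x^4 - 180x^3 + 140x^2 - 130x + 22
image of x^6: 18x^5 - 270x^4 + 280x^3 - 390x^2 + 132x - 34
image of x^7: 21x^6 - 378x^5 + 490x^4 - 910x^3 + 462x^2 - 238x + 30
the matrix is upper triangular; its diagonal is (0, 0, 0, 0, 0, 0, 0, 0)
for a triangular matrix the eigenvalues are the diagonal entries, with algebraic multiplicity their repetition count

λ = 0 (multiplicity 8)


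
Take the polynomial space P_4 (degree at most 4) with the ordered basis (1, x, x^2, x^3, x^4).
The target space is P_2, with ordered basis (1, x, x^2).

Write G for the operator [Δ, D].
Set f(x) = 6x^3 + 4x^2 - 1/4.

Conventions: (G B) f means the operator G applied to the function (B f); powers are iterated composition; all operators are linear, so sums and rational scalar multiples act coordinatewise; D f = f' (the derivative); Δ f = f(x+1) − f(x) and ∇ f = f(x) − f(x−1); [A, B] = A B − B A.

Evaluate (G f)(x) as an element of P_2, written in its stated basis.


the image equals g(x) = 0

D f = 18x^2 + 8x
Δ D f = 36x + 26
Δ f = 18x^2 + 26x + 10
D Δ f = 36x + 26
[Δ, D] f = 0


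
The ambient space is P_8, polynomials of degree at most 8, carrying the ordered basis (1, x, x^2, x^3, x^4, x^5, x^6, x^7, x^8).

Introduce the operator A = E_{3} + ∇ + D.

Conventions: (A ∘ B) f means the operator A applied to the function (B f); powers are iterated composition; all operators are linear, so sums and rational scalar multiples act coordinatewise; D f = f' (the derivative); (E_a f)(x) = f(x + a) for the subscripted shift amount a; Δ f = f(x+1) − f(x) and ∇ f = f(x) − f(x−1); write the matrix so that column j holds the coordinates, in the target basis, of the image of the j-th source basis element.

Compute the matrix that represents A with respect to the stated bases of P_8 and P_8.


image of 1: 1
image of x: x + 5
image of x^2: x^2 + 10x + 8
image of x^3: x^3 + 15x^2 + 24x + 28
image of x^4: x^4 + 20x^3 + 48x^2 + 112x + 80
image of x^5: x^5 + 25x^4 + 80x^3 + 280x^2 + 400x + 244
image of x^6: x^6 + 30x^5 + 120x^4 + 560x^3 + 1200x^2 + 1464x + 728
image of x^7: x^7 + 35x^6 + 168x^5 + 980x^4 + 2800x^3 + 5124x^2 + 5096x + 2188
image of x^8: x^8 + 40x^7 + 224x^6 + 1568x^5 + 5600x^4 + 13664x^3 + 20384x^2 + 17504x + 6560
each image's coordinates form column j of the matrix

the matrix is [[1, 5, 8, 28, 80, 244, 728, 2188, 6560]; [0, 1, 10, 24, 112, 400, 1464, 5096, 17504]; [0, 0, 1, 15, 48, 280, 1200, 5124, 20384]; [0, 0, 0, 1, 20, 80, 560, 2800, 13664]; [0, 0, 0, 0, 1, 25, 120, 980, 5600]; [0, 0, 0, 0, 0, 1, 30, 168, 1568]; [0, 0, 0, 0, 0, 0, 1, 35, 224]; [0, 0, 0, 0, 0, 0, 0, 1, 40]; [0, 0, 0, 0, 0, 0, 0, 0, 1]] (rows listed top to bottom)


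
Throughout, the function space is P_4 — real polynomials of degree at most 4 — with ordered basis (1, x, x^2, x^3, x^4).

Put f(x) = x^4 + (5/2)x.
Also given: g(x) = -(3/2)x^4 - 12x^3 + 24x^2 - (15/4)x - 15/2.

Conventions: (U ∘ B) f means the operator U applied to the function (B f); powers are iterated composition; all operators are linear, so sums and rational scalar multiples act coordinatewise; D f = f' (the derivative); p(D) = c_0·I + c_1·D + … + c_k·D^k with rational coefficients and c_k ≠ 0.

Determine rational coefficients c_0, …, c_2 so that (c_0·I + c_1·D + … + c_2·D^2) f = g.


D^0 f = x^4 + (5/2)x
D^1 f = 4x^3 + 5/2
D^2 f = 12x^2
matching coefficients of g against c_0 f + c_1 Df + … from the top degree down determines the c_i
solution: c_0 = -3/2, c_1 = -3, c_2 = 2

p(D) = -(3/2)·I − 3·D + 2·D^2, i.e. c_0 = -3/2, c_1 = -3, c_2 = 2


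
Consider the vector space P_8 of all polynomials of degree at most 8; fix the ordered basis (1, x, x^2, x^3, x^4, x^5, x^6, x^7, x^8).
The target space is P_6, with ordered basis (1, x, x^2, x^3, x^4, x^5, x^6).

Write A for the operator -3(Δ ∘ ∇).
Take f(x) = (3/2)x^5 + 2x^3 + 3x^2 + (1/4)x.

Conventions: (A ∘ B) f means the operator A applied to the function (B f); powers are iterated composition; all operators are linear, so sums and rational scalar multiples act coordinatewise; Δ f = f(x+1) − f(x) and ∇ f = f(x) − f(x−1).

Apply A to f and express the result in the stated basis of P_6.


∇ f = (15/2)x^4 - 15x^3 + 21x^2 - (15/2)x + 3/4
Δ ∇ f = 30x^3 + 27x + 6
(-3(Δ ∘ ∇)) f = -90x^3 - 81x - 18

the image equals g(x) = -90x^3 - 81x - 18


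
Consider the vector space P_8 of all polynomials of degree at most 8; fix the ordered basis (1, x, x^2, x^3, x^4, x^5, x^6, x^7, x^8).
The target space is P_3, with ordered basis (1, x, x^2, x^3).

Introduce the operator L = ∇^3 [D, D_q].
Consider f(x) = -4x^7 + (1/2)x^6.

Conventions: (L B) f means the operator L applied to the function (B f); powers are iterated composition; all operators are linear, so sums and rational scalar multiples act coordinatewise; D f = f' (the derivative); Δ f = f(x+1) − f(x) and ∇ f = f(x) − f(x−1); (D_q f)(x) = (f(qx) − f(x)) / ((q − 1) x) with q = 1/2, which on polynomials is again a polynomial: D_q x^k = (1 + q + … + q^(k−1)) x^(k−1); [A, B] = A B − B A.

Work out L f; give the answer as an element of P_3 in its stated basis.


D_q f = -(127/16)x^6 + (63/64)x^5
D D_q f = -(381/8)x^5 + (315/64)x^4
D f = -28x^6 + 3x^5
D_q D f = -(441/8)x^5 + (93/16)x^4
[D, D_q] f = (15/2)x^5 - (57/64)x^4
∇ [D, D_q] f = (75/2)x^4 - (1257/16)x^3 + (2571/32)x^2 - (657/16)x + 537/64
∇ ∇ [D, D_q] f = 150x^3 - (7371/16)x^2 + (4371/8)x - 7599/32
∇ ∇ ∇ [D, D_q] f = 450x^2 - (10971/8)x + 18513/16

the image equals g(x) = 450x^2 - (10971/8)x + 18513/16


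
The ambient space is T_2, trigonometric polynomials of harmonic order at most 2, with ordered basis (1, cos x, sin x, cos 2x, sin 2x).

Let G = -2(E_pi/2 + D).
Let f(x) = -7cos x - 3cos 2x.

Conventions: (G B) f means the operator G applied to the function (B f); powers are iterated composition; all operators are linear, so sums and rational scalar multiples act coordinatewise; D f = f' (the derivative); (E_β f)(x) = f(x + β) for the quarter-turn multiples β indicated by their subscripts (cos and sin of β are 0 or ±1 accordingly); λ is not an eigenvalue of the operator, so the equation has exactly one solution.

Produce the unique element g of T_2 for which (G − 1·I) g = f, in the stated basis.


the result is g(x) = (7/17)cos x + (28/17)sin x - (3/17)cos 2x + (12/17)sin 2x

write g with unknown coordinates in the stated basis and equate coefficients in (G − 1·I) g = f
solving from the highest basis element down gives g = (7/17)cos x + (28/17)sin x - (3/17)cos 2x + (12/17)sin 2x
check: G g = -(112/17)cos x + (28/17)sin x - (54/17)cos 2x + (12/17)sin 2x
so G g − 1·g = -7cos x - 3cos 2x = f ✓


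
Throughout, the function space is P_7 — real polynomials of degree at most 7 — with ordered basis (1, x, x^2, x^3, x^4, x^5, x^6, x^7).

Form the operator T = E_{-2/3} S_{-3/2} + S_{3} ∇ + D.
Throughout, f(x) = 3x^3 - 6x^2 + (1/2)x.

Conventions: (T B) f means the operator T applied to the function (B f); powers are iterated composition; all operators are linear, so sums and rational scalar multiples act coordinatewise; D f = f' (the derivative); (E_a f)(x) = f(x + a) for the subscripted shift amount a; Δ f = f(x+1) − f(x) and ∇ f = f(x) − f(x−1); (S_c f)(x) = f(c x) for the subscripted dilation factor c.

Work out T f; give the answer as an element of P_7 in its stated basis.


g(x) = -(81/8)x^3 + (387/4)x^2 - (285/4)x + 15/2

S_{-3/2} f = -(81/8)x^3 - (27/2)x^2 - (3/4)x
E_{-2/3} S_{-3/2} f = -(81/8)x^3 + (27/4)x^2 + (15/4)x - 5/2
∇ f = 9x^2 - 21x + 19/2
S_{3} ∇ f = 81x^2 - 63x + 19/2
D f = 9x^2 - 12x + 1/2
(E_{-2/3} S_{-3/2} + S_{3} ∇ + D) f = -(81/8)x^3 + (387/4)x^2 - (285/4)x + 15/2


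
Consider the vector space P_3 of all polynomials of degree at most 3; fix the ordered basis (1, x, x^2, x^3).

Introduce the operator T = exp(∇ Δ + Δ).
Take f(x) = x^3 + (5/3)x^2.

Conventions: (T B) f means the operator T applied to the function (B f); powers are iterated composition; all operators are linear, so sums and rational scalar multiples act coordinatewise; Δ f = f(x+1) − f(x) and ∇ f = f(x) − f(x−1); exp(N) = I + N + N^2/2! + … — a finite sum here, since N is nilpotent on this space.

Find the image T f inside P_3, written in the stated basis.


g(x) = x^3 + (14/3)x^2 + (46/3)x + 53/3

order-1 term: 3x^2 + (37/3)x + 6
order-2 term: 3x + 32/3
order-3 term: 1
the series for exp(∇ Δ + Δ) f terminates at order 3
exp(∇ Δ + Δ) f = x^3 + (14/3)x^2 + (46/3)x + 53/3


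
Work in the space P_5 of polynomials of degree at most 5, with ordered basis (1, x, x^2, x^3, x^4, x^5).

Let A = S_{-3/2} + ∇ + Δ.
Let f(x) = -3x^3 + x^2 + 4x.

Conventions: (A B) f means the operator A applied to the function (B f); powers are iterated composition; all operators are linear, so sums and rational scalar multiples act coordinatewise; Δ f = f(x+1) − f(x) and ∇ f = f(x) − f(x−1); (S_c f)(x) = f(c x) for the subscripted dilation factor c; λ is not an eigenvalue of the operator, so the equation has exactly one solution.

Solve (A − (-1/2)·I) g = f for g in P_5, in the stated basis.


the result is g(x) = (24/23)x^3 - (44/23)x^2 - (268/23)x + 976/69

write g with unknown coordinates in the stated basis and equate coefficients in (A − (-1/2)·I) g = f
solving from the highest basis element down gives g = (24/23)x^3 - (44/23)x^2 - (268/23)x + 976/69
check: A g = -(81/23)x^3 + (45/23)x^2 + (226/23)x - 488/69
so A g − (-1/2)·g = -3x^3 + x^2 + 4x = f ✓


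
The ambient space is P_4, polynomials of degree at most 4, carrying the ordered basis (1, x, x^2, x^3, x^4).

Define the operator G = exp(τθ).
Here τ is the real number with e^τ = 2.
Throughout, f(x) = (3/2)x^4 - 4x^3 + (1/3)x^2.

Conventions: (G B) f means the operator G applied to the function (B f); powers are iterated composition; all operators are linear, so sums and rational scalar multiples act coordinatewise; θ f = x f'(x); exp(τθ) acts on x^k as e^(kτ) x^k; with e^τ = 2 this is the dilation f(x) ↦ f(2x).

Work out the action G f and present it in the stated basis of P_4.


exp(τθ) x^k = e^(kτ) x^k; with e^τ = 2 this sends x^k to 2^k x^k
x^2 ↦ 4 x^2
x^3 ↦ 8 x^3
x^4 ↦ 16 x^4
applying this coordinatewise to f: exp(τθ) f = 24x^4 - 32x^3 + (4/3)x^2

the result is g(x) = 24x^4 - 32x^3 + (4/3)x^2


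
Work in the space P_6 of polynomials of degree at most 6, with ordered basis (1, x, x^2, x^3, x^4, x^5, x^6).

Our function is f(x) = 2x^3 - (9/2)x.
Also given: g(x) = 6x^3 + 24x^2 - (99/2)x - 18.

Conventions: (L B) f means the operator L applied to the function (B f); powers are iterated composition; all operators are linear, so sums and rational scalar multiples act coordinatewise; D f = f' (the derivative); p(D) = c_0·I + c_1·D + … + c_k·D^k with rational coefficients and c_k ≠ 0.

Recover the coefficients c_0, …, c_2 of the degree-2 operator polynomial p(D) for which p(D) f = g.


D^0 f = 2x^3 - (9/2)x
D^1 f = 6x^2 - 9/2
D^2 f = 12x
matching coefficients of g against c_0 f + c_1 Df + … from the top degree down determines the c_i
solution: c_0 = 3, c_1 = 4, c_2 = -3

c_0 = 3, c_1 = 4, c_2 = -3


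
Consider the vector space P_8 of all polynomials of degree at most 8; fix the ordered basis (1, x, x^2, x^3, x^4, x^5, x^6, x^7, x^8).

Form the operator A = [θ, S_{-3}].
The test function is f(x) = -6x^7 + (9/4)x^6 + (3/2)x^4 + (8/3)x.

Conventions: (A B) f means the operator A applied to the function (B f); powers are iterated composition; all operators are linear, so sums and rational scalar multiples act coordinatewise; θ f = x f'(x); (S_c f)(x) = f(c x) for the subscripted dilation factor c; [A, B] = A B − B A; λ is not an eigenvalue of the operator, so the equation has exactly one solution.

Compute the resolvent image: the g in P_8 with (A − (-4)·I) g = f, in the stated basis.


the result is g(x) = -(3/2)x^7 + (9/16)x^6 + (3/8)x^4 + (2/3)x

write g with unknown coordinates in the stated basis and equate coefficients in (A − (-4)·I) g = f
solving from the highest basis element down gives g = -(3/2)x^7 + (9/16)x^6 + (3/8)x^4 + (2/3)x
check: A g = 0
so A g − (-4)·g = -6x^7 + (9/4)x^6 + (3/2)x^4 + (8/3)x = f ✓


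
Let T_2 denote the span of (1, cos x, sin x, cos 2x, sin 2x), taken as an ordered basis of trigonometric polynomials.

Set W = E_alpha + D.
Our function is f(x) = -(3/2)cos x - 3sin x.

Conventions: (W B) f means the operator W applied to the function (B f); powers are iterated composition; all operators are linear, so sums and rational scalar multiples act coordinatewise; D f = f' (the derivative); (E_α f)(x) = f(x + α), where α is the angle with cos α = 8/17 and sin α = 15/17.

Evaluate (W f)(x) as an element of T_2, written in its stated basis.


the image equals g(x) = -(108/17)cos x + (24/17)sin x

E_alpha f = -(57/17)cos x - (3/34)sin x
D f = -3cos x + (3/2)sin x
(E_alpha + D) f = -(108/17)cos x + (24/17)sin x
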